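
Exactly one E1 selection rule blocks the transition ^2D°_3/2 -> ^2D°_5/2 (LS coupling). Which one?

Parity must change: odd → odd — fails.
ΔS = 0: S: 1/2 → 1/2 — ok.
ΔL = 0, ±1 (not L=0↔0): L: 2 → 2, ΔL = +0 — ok.
ΔJ = 0, ±1 (not J=0↔0): J: 3/2 → 5/2, ΔJ = +1 — ok.

parity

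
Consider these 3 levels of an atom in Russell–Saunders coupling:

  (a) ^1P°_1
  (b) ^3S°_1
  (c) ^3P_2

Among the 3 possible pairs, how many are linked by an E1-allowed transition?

(a)–(b): forbidden (parity, ΔS).
(a)–(c): forbidden (ΔS).
(b)–(c): allowed.
Allowed pairs: 1 of 3.

1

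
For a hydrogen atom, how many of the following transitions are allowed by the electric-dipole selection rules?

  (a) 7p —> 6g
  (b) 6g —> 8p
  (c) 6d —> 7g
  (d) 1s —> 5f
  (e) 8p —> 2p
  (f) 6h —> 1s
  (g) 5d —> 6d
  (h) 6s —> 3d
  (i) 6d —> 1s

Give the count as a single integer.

(a) forbidden — Δl = +3 (E1 requires Δl = ±1)
(b) forbidden — Δl = -3 (E1 requires Δl = ±1)
(c) forbidden — Δl = +2 (E1 requires Δl = ±1)
(d) forbidden — Δl = +3 (E1 requires Δl = ±1)
(e) forbidden — Δl = +0 (E1 requires Δl = ±1)
(f) forbidden — Δl = -5 (E1 requires Δl = ±1)
(g) forbidden — Δl = +0 (E1 requires Δl = ±1)
(h) forbidden — Δl = +2 (E1 requires Δl = ±1)
(i) forbidden — Δl = -2 (E1 requires Δl = ±1)
Total allowed: 0 of 9.

0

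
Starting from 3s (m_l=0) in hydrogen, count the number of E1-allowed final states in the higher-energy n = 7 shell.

E1 requires Δl = ±1, so l_f ∈ {-1, 1}; with 0 ≤ l_f ≤ n_f−1 = 6, the allowed l_f values are {1}.
For l_f = 1: m_f ∈ {m_i−1, m_i, m_i+1} ∩ [−1, 1] = {-1, 0, 1} → 3 states.
Total: 3.

3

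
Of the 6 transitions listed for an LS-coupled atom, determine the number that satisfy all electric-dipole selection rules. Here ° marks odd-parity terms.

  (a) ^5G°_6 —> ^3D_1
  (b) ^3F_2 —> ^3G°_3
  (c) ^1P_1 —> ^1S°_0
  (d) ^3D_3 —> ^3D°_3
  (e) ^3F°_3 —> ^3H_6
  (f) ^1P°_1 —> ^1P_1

(a) forbidden (ΔS, ΔL, ΔJ fail)
(b) allowed
(c) allowed
(d) allowed
(e) forbidden (ΔL, ΔJ fail)
(f) allowed
Total allowed: 4 of 6.

4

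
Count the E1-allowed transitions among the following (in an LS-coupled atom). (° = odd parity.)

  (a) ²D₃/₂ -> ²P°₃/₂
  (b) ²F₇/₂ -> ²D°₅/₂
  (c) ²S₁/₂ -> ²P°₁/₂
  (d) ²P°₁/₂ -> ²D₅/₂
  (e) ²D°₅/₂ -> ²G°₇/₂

(a) allowed
(b) allowed
(c) allowed
(d) forbidden (ΔJ fails)
(e) forbidden (parity, ΔL fail)
Total allowed: 3 of 5.

3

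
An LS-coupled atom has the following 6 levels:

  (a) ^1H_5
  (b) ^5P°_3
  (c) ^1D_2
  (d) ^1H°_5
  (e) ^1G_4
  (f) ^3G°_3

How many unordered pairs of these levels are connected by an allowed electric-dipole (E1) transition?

(a)–(b): forbidden (ΔS, ΔL, ΔJ).
(a)–(c): forbidden (parity, ΔL, ΔJ).
(a)–(d): allowed.
(a)–(e): forbidden (parity).
(a)–(f): forbidden (ΔS, ΔJ).
(b)–(c): forbidden (ΔS).
(b)–(d): forbidden (parity, ΔS, ΔL, ΔJ).
(b)–(e): forbidden (ΔS, ΔL).
(b)–(f): forbidden (parity, ΔS, ΔL).
(c)–(d): forbidden (ΔL, ΔJ).
(c)–(e): forbidden (parity, ΔL, ΔJ).
(c)–(f): forbidden (ΔS, ΔL).
(d)–(e): allowed.
(d)–(f): forbidden (parity, ΔS, ΔJ).
(e)–(f): forbidden (ΔS).
Allowed pairs: 2 of 15.

2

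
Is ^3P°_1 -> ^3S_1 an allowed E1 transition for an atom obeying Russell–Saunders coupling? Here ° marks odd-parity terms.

allowed

Reading off the term symbols: S 1→1, L 1→0, J 1→1, parity odd→even.
Parity must change: odd → even — satisfied.
ΔS = 0: S: 1 → 1 — satisfied.
ΔL = 0, ±1 (not L=0↔0): L: 1 → 0, ΔL = -1 — satisfied.
ΔJ = 0, ±1 (not J=0↔0): J: 1 → 1, ΔJ = +0 — satisfied.
All four E1 rules are satisfied.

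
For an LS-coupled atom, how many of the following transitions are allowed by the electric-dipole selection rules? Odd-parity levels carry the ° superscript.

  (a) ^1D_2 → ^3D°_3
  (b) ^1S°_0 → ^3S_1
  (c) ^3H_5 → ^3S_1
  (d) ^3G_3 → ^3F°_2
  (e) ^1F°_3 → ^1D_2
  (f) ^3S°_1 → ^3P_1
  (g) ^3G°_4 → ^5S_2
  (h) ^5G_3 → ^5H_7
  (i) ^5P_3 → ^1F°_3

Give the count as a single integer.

(a) forbidden (ΔS fails)
(b) forbidden (ΔS, ΔL fail)
(c) forbidden (parity, ΔL, ΔJ fail)
(d) allowed
(e) allowed
(f) allowed
(g) forbidden (ΔS, ΔL, ΔJ fail)
(h) forbidden (parity, ΔJ fail)
(i) forbidden (ΔS, ΔL fail)
Total allowed: 3 of 9.

3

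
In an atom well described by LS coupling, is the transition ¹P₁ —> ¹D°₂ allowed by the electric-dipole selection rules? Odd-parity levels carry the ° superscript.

allowed

Initial level: S=0, L=1, J=1, parity even. Final level: S=0, L=2, J=2, parity odd.
ΔL = 0, ±1 (not L=0↔0): L: 1 → 2, ΔL = +1 — ✓.
ΔS = 0: S: 0 → 0 — ✓.
Parity must change: even → odd — ✓.
ΔJ = 0, ±1 (not J=0↔0): J: 1 → 2, ΔJ = +1 — ✓.
All four E1 rules are satisfied.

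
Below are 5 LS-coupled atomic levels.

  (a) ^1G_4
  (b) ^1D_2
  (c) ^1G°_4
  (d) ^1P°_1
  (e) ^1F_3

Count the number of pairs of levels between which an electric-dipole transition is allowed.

(a)–(b): forbidden (parity, ΔL, ΔJ).
(a)–(c): allowed.
(a)–(d): forbidden (ΔL, ΔJ).
(a)–(e): forbidden (parity).
(b)–(c): forbidden (ΔL, ΔJ).
(b)–(d): allowed.
(b)–(e): forbidden (parity).
(c)–(d): forbidden (parity, ΔL, ΔJ).
(c)–(e): allowed.
(d)–(e): forbidden (ΔL, ΔJ).
Allowed pairs: 3 of 10.

3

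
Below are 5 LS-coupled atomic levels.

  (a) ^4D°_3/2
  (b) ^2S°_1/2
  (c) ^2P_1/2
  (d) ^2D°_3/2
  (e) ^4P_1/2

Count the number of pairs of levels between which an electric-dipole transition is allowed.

(a)–(b): forbidden (parity, ΔS, ΔL).
(a)–(c): forbidden (ΔS).
(a)–(d): forbidden (parity, ΔS).
(a)–(e): allowed.
(b)–(c): allowed.
(b)–(d): forbidden (parity, ΔL).
(b)–(e): forbidden (ΔS).
(c)–(d): allowed.
(c)–(e): forbidden (parity, ΔS).
(d)–(e): forbidden (ΔS).
Allowed pairs: 3 of 10.

3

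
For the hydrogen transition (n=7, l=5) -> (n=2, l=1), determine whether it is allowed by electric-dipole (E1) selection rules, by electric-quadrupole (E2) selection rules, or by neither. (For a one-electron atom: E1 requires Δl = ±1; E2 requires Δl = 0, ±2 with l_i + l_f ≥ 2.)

neither

Δl = 1 − 5 = -4; l_i + l_f = 6.
E1 (Δl = ±1): not satisfied.
E2 (Δl = 0,±2, l_i+l_f ≥ 2): not satisfied.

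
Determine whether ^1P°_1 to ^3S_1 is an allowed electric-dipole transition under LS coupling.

forbidden

Parity must change: odd → even — ok.
ΔS = 0: S: 0 → 1 — fails.
ΔL = 0, ±1 (not L=0↔0): L: 1 → 0, ΔL = -1 — ok.
ΔJ = 0, ±1 (not J=0↔0): J: 1 → 1, ΔJ = +0 — ok.
Rule(s) violated: ΔS.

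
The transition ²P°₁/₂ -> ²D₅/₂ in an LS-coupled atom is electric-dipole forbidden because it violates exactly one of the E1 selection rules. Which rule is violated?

ΔJ = 0, ±1 (not J=0↔0): J: 1/2 → 5/2, ΔJ = +2 — violated.
ΔL = 0, ±1 (not L=0↔0): L: 1 → 2, ΔL = +1 — satisfied.
Parity must change: odd → even — satisfied.
ΔS = 0: S: 1/2 → 1/2 — satisfied.

the ΔJ = 0, ±1 rule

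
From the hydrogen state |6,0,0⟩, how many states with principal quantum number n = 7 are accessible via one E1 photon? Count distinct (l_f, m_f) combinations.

E1 requires Δl = ±1, so l_f ∈ {-1, 1}; with 0 ≤ l_f ≤ n_f−1 = 6, the allowed l_f values are {1}.
For l_f = 1: m_f ∈ {m_i−1, m_i, m_i+1} ∩ [−1, 1] = {-1, 0, 1} → 3 states.
Total: 3.

3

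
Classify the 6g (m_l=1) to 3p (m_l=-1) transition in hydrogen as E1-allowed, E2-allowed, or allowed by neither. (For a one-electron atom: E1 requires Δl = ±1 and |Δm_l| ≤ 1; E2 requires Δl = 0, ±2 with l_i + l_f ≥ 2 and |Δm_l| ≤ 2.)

Δl = 1 − 4 = -3; l_i + l_f = 5.
Δm_l = -2.
E1 (Δl = ±1, |Δm_l| ≤ 1): not satisfied.
E2 (Δl = 0,±2, l_i+l_f ≥ 2, |Δm_l| ≤ 2): not satisfied.

neither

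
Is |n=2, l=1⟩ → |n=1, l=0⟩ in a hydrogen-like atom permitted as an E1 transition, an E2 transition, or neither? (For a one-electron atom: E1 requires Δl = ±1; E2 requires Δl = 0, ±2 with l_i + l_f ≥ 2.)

E1

Δl = 0 − 1 = -1; l_i + l_f = 1.
E1 (Δl = ±1): satisfied.
E2 (Δl = 0,±2, l_i+l_f ≥ 2): not satisfied.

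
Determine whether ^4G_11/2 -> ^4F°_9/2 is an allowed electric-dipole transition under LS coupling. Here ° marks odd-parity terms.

allowed

Reading off the term symbols: S 3/2→3/2, L 4→3, J 11/2→9/2, parity even→odd.
Parity must change: even → odd — ✓.
ΔS = 0: S: 3/2 → 3/2 — ✓.
ΔL = 0, ±1 (not L=0↔0): L: 4 → 3, ΔL = -1 — ✓.
ΔJ = 0, ±1 (not J=0↔0): J: 11/2 → 9/2, ΔJ = -1 — ✓.
All four E1 rules are satisfied.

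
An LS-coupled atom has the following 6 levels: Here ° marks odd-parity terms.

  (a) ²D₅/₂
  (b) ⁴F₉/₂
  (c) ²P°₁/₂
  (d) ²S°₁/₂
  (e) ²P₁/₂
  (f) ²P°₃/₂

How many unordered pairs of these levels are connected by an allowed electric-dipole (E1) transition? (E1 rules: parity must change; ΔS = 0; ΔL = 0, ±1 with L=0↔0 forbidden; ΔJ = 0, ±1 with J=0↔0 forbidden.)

(a)–(b): forbidden (parity, ΔS, ΔJ).
(a)–(c): forbidden (ΔJ).
(a)–(d): forbidden (ΔL, ΔJ).
(a)–(e): forbidden (parity, ΔJ).
(a)–(f): allowed.
(b)–(c): forbidden (ΔS, ΔL, ΔJ).
(b)–(d): forbidden (ΔS, ΔL, ΔJ).
(b)–(e): forbidden (parity, ΔS, ΔL, ΔJ).
(b)–(f): forbidden (ΔS, ΔL, ΔJ).
(c)–(d): forbidden (parity).
(c)–(e): allowed.
(c)–(f): forbidden (parity).
(d)–(e): allowed.
(d)–(f): forbidden (parity).
(e)–(f): allowed.
Allowed pairs: 4 of 15.

4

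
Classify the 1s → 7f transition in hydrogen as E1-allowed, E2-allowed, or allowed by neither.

neither

Δl = 3 − 0 = +3; l_i + l_f = 3.
E1 (Δl = ±1): not satisfied.
E2 (Δl = 0,±2, l_i+l_f ≥ 2): not satisfied.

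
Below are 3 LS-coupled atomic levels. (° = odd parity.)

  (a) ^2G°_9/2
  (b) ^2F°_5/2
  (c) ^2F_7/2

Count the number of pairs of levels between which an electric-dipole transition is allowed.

2

(a)–(b): forbidden (parity, ΔJ).
(a)–(c): allowed.
(b)–(c): allowed.
Allowed pairs: 2 of 3.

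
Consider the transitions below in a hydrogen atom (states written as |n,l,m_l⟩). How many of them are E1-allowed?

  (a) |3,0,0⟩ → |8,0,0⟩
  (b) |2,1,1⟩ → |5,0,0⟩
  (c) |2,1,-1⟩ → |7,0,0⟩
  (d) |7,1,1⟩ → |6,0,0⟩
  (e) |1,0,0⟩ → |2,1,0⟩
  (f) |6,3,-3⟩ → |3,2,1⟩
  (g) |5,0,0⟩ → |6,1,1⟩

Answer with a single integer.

5

(a) forbidden — Δl = +0 (E1 requires Δl = ±1)
(b) allowed
(c) allowed
(d) allowed
(e) allowed
(f) forbidden — Δm_l = +4 (E1 requires Δm_l = 0, ±1)
(g) allowed
Total allowed: 5 of 7.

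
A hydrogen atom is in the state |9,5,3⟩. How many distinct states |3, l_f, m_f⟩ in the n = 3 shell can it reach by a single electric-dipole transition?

0

E1 requires l_f ∈ {4, 6}, but neither lies in [0, 2], so no final state is reachable.
Total: 0.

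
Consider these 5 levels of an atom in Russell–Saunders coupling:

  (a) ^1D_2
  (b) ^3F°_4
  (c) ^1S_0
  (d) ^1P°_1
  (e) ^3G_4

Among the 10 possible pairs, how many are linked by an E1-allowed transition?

(a)–(b): forbidden (ΔS, ΔJ).
(a)–(c): forbidden (parity, ΔL, ΔJ).
(a)–(d): allowed.
(a)–(e): forbidden (parity, ΔS, ΔL, ΔJ).
(b)–(c): forbidden (ΔS, ΔL, ΔJ).
(b)–(d): forbidden (parity, ΔS, ΔL, ΔJ).
(b)–(e): allowed.
(c)–(d): allowed.
(c)–(e): forbidden (parity, ΔS, ΔL, ΔJ).
(d)–(e): forbidden (ΔS, ΔL, ΔJ).
Allowed pairs: 3 of 10.

3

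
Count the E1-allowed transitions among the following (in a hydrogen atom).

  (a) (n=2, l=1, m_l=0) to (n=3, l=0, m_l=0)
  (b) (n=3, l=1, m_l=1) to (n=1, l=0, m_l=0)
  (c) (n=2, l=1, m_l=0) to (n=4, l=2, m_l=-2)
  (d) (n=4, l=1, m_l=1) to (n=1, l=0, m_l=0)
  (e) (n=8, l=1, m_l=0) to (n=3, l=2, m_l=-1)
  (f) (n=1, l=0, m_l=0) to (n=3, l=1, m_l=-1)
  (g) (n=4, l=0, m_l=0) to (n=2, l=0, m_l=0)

5

(a) allowed
(b) allowed
(c) forbidden — Δm_l = -2 (E1 requires Δm_l = 0, ±1)
(d) allowed
(e) allowed
(f) allowed
(g) forbidden — Δl = +0 (E1 requires Δl = ±1)
Total allowed: 5 of 7.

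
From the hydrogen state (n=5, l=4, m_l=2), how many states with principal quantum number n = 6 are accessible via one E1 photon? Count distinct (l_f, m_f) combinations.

E1 requires Δl = ±1, so l_f ∈ {3, 5}; with 0 ≤ l_f ≤ n_f−1 = 5, the allowed l_f values are {3, 5}.
For l_f = 3: m_f ∈ {m_i−1, m_i, m_i+1} ∩ [−3, 3] = {1, 2, 3} → 3 states.
For l_f = 5: m_f ∈ {m_i−1, m_i, m_i+1} ∩ [−5, 5] = {1, 2, 3} → 3 states.
Total: 6.

6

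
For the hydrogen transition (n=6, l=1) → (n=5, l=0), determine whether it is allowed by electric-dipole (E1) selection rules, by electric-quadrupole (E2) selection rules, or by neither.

Δl = 0 − 1 = -1; l_i + l_f = 1.
E1 (Δl = ±1): satisfied.
E2 (Δl = 0,±2, l_i+l_f ≥ 2): not satisfied.

E1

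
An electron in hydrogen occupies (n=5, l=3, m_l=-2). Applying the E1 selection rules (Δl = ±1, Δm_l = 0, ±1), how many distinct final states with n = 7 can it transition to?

5

E1 requires Δl = ±1, so l_f ∈ {2, 4}; with 0 ≤ l_f ≤ n_f−1 = 6, the allowed l_f values are {2, 4}.
For l_f = 2: m_f ∈ {m_i−1, m_i, m_i+1} ∩ [−2, 2] = {-2, -1} → 2 states.
For l_f = 4: m_f ∈ {m_i−1, m_i, m_i+1} ∩ [−4, 4] = {-3, -2, -1} → 3 states.
Total: 5.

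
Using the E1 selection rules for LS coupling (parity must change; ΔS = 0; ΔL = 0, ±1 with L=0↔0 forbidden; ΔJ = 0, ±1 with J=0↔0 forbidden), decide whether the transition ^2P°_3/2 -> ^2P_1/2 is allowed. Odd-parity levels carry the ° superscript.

Parity must change: odd → even — ok.
ΔS = 0: S: 1/2 → 1/2 — ok.
ΔL = 0, ±1 (not L=0↔0): L: 1 → 1, ΔL = +0 — ok.
ΔJ = 0, ±1 (not J=0↔0): J: 3/2 → 1/2, ΔJ = -1 — ok.
All four E1 rules are satisfied.

allowed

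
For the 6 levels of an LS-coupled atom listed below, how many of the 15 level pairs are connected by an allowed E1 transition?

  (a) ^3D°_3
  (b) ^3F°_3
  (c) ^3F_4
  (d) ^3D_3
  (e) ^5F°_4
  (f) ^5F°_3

4

(a)–(b): forbidden (parity).
(a)–(c): allowed.
(a)–(d): allowed.
(a)–(e): forbidden (parity, ΔS).
(a)–(f): forbidden (parity, ΔS).
(b)–(c): allowed.
(b)–(d): allowed.
(b)–(e): forbidden (parity, ΔS).
(b)–(f): forbidden (parity, ΔS).
(c)–(d): forbidden (parity).
(c)–(e): forbidden (ΔS).
(c)–(f): forbidden (ΔS).
(d)–(e): forbidden (ΔS).
(d)–(f): forbidden (ΔS).
(e)–(f): forbidden (parity).
Allowed pairs: 4 of 15.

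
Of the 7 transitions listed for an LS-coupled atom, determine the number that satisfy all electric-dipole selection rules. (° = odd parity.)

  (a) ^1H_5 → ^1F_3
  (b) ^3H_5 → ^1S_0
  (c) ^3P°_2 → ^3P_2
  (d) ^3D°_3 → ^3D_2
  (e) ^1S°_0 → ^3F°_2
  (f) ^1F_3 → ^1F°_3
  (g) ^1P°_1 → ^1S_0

4

(a) forbidden (parity, ΔL, ΔJ fail)
(b) forbidden (parity, ΔS, ΔL, ΔJ fail)
(c) allowed
(d) allowed
(e) forbidden (parity, ΔS, ΔL, ΔJ fail)
(f) allowed
(g) allowed
Total allowed: 4 of 7.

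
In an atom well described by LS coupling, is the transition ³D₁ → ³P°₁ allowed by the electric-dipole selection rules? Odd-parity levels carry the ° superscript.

Parity must change: even → odd — ✓.
ΔS = 0: S: 1 → 1 — ✓.
ΔL = 0, ±1 (not L=0↔0): L: 2 → 1, ΔL = -1 — ✓.
ΔJ = 0, ±1 (not J=0↔0): J: 1 → 1, ΔJ = +0 — ✓.
All four E1 rules are satisfied.

allowed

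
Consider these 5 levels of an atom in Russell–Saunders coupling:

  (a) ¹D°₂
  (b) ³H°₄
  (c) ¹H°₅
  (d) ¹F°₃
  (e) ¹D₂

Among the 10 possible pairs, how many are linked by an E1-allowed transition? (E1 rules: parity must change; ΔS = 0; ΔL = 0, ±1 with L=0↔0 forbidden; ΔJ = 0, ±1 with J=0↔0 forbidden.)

2

(a)–(b): forbidden (parity, ΔS, ΔL, ΔJ).
(a)–(c): forbidden (parity, ΔL, ΔJ).
(a)–(d): forbidden (parity).
(a)–(e): allowed.
(b)–(c): forbidden (parity, ΔS).
(b)–(d): forbidden (parity, ΔS, ΔL).
(b)–(e): forbidden (ΔS, ΔL, ΔJ).
(c)–(d): forbidden (parity, ΔL, ΔJ).
(c)–(e): forbidden (ΔL, ΔJ).
(d)–(e): allowed.
Allowed pairs: 2 of 10.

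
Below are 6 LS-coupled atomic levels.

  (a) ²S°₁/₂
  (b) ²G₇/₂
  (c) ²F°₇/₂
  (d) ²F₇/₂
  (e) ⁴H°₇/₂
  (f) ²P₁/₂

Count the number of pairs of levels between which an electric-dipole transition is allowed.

3

(a)–(b): forbidden (ΔL, ΔJ).
(a)–(c): forbidden (parity, ΔL, ΔJ).
(a)–(d): forbidden (ΔL, ΔJ).
(a)–(e): forbidden (parity, ΔS, ΔL, ΔJ).
(a)–(f): allowed.
(b)–(c): allowed.
(b)–(d): forbidden (parity).
(b)–(e): forbidden (ΔS).
(b)–(f): forbidden (parity, ΔL, ΔJ).
(c)–(d): allowed.
(c)–(e): forbidden (parity, ΔS, ΔL).
(c)–(f): forbidden (ΔL, ΔJ).
(d)–(e): forbidden (ΔS, ΔL).
(d)–(f): forbidden (parity, ΔL, ΔJ).
(e)–(f): forbidden (ΔS, ΔL, ΔJ).
Allowed pairs: 3 of 15.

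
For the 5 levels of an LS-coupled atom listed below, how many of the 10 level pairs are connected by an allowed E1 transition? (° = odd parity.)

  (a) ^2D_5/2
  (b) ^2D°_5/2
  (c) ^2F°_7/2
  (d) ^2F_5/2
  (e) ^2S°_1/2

4

(a)–(b): allowed.
(a)–(c): allowed.
(a)–(d): forbidden (parity).
(a)–(e): forbidden (ΔL, ΔJ).
(b)–(c): forbidden (parity).
(b)–(d): allowed.
(b)–(e): forbidden (parity, ΔL, ΔJ).
(c)–(d): allowed.
(c)–(e): forbidden (parity, ΔL, ΔJ).
(d)–(e): forbidden (ΔL, ΔJ).
Allowed pairs: 4 of 10.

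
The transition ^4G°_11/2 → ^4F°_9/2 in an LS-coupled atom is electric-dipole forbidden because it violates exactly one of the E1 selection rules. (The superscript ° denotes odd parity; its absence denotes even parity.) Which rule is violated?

parity

Parity must change: odd → odd — violated.
ΔS = 0: S: 3/2 → 3/2 — satisfied.
ΔL = 0, ±1 (not L=0↔0): L: 4 → 3, ΔL = -1 — satisfied.
ΔJ = 0, ±1 (not J=0↔0): J: 11/2 → 9/2, ΔJ = -1 — satisfied.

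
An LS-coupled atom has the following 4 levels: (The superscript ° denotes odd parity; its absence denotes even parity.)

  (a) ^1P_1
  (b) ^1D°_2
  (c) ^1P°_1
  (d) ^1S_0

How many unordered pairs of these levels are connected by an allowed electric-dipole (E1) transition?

(a)–(b): allowed.
(a)–(c): allowed.
(a)–(d): forbidden (parity).
(b)–(c): forbidden (parity).
(b)–(d): forbidden (ΔL, ΔJ).
(c)–(d): allowed.
Allowed pairs: 3 of 6.

3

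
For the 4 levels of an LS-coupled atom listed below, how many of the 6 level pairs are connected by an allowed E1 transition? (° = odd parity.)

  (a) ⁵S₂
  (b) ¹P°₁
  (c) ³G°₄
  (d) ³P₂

(a)–(b): forbidden (ΔS).
(a)–(c): forbidden (ΔS, ΔL, ΔJ).
(a)–(d): forbidden (parity, ΔS).
(b)–(c): forbidden (parity, ΔS, ΔL, ΔJ).
(b)–(d): forbidden (ΔS).
(c)–(d): forbidden (ΔL, ΔJ).
Allowed pairs: 0 of 6.

0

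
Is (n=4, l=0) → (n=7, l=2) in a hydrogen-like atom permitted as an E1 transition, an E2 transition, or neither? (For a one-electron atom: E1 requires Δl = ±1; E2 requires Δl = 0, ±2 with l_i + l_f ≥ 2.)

E2

Δl = 2 − 0 = +2; l_i + l_f = 2.
E1 (Δl = ±1): not satisfied.
E2 (Δl = 0,±2, l_i+l_f ≥ 2): satisfied.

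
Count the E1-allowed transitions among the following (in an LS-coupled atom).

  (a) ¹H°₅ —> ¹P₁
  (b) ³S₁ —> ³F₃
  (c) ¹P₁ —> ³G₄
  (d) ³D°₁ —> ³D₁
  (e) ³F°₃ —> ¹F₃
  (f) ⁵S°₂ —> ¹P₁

(a) forbidden (ΔL, ΔJ fail)
(b) forbidden (parity, ΔL, ΔJ fail)
(c) forbidden (parity, ΔS, ΔL, ΔJ fail)
(d) allowed
(e) forbidden (ΔS fails)
(f) forbidden (ΔS fails)
Total allowed: 1 of 6.

1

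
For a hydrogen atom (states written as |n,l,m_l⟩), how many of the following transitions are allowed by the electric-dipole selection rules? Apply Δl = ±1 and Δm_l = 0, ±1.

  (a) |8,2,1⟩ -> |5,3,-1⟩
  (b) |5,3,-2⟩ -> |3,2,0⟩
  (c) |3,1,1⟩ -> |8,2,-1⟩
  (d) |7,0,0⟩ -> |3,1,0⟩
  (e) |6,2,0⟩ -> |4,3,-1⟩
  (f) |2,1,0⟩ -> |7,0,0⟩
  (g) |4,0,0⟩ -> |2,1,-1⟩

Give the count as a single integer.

4

(a) forbidden — Δm_l = -2 (E1 requires Δm_l = 0, ±1)
(b) forbidden — Δm_l = +2 (E1 requires Δm_l = 0, ±1)
(c) forbidden — Δm_l = -2 (E1 requires Δm_l = 0, ±1)
(d) allowed
(e) allowed
(f) allowed
(g) allowed
Total allowed: 4 of 7.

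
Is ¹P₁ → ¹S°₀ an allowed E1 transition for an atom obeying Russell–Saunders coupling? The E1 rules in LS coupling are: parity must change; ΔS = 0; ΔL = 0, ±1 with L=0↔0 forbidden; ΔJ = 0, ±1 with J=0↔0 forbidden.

allowed

Reading off the term symbols: S 0→0, L 1→0, J 1→0, parity even→odd.
Parity must change: even → odd — ✓.
ΔS = 0: S: 0 → 0 — ✓.
ΔL = 0, ±1 (not L=0↔0): L: 1 → 0, ΔL = -1 — ✓.
ΔJ = 0, ±1 (not J=0↔0): J: 1 → 0, ΔJ = -1 — ✓.
All four E1 rules are satisfied.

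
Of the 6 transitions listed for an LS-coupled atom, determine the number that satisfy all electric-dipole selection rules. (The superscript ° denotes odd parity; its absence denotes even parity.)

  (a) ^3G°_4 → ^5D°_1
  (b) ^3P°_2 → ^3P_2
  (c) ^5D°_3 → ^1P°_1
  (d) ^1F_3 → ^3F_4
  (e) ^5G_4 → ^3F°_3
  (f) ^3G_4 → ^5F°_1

(a) forbidden (parity, ΔS, ΔL, ΔJ fail)
(b) allowed
(c) forbidden (parity, ΔS, ΔJ fail)
(d) forbidden (parity, ΔS fail)
(e) forbidden (ΔS fails)
(f) forbidden (ΔS, ΔJ fail)
Total allowed: 1 of 6.

1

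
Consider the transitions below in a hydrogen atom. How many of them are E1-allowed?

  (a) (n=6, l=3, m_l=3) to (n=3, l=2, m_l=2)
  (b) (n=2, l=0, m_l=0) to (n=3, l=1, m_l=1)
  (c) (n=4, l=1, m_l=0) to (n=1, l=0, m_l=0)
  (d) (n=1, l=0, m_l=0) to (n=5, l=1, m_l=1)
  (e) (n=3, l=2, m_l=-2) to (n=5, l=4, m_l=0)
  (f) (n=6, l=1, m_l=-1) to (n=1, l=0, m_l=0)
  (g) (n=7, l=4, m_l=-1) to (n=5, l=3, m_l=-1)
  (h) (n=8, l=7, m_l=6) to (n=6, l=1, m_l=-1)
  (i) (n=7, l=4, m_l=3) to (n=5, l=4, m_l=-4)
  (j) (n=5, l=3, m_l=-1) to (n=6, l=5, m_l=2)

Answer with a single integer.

6

(a) allowed
(b) allowed
(c) allowed
(d) allowed
(e) forbidden — Δl = +2 (E1 requires Δl = ±1); Δm_l = +2 (E1 requires Δm_l = 0, ±1)
(f) allowed
(g) allowed
(h) forbidden — Δl = -6 (E1 requires Δl = ±1); Δm_l = -7 (E1 requires Δm_l = 0, ±1)
(i) forbidden — Δl = +0 (E1 requires Δl = ±1); Δm_l = -7 (E1 requires Δm_l = 0, ±1)
(j) forbidden — Δl = +2 (E1 requires Δl = ±1); Δm_l = +3 (E1 requires Δm_l = 0, ±1)
Total allowed: 6 of 10.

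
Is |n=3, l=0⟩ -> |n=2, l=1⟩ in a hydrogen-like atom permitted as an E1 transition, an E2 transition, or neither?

E1

Δl = 1 − 0 = +1; l_i + l_f = 1.
E1 (Δl = ±1): satisfied.
E2 (Δl = 0,±2, l_i+l_f ≥ 2): not satisfied.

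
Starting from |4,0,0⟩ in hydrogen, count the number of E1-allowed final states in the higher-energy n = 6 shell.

3

E1 requires Δl = ±1, so l_f ∈ {-1, 1}; with 0 ≤ l_f ≤ n_f−1 = 5, the allowed l_f values are {1}.
For l_f = 1: m_f ∈ {m_i−1, m_i, m_i+1} ∩ [−1, 1] = {-1, 0, 1} → 3 states.
Total: 3.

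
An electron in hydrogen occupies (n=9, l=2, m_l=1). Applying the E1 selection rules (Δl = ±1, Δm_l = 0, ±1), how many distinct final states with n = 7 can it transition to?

5

E1 requires Δl = ±1, so l_f ∈ {1, 3}; with 0 ≤ l_f ≤ n_f−1 = 6, the allowed l_f values are {1, 3}.
For l_f = 1: m_f ∈ {m_i−1, m_i, m_i+1} ∩ [−1, 1] = {0, 1} → 2 states.
For l_f = 3: m_f ∈ {m_i−1, m_i, m_i+1} ∩ [−3, 3] = {0, 1, 2} → 3 states.
Total: 5.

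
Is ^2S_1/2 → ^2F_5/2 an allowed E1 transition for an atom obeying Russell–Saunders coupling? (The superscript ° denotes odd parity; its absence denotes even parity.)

forbidden

ΔS = 0: S: 1/2 → 1/2 — ✓.
Parity must change: even → even — ✗.
ΔL = 0, ±1 (not L=0↔0): L: 0 → 3, ΔL = +3 — ✗.
ΔJ = 0, ±1 (not J=0↔0): J: 1/2 → 5/2, ΔJ = +2 — ✗.
Rule(s) violated: parity, ΔL, ΔJ.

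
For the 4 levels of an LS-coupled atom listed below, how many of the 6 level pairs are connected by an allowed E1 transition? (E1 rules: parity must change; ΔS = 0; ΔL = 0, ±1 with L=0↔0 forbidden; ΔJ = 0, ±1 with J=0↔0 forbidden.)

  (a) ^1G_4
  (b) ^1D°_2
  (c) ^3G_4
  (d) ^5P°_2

(a)–(b): forbidden (ΔL, ΔJ).
(a)–(c): forbidden (parity, ΔS).
(a)–(d): forbidden (ΔS, ΔL, ΔJ).
(b)–(c): forbidden (ΔS, ΔL, ΔJ).
(b)–(d): forbidden (parity, ΔS).
(c)–(d): forbidden (ΔS, ΔL, ΔJ).
Allowed pairs: 0 of 6.

0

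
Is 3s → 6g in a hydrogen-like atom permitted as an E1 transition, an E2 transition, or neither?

neither

Δl = 4 − 0 = +4; l_i + l_f = 4.
E1 (Δl = ±1): not satisfied.
E2 (Δl = 0,±2, l_i+l_f ≥ 2): not satisfied.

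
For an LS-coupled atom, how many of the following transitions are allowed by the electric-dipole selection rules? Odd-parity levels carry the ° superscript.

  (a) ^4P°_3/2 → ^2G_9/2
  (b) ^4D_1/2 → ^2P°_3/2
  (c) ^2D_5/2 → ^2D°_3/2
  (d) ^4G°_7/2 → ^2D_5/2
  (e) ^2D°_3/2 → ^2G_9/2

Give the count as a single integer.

1

(a) forbidden (ΔS, ΔL, ΔJ fail)
(b) forbidden (ΔS fails)
(c) allowed
(d) forbidden (ΔS, ΔL fail)
(e) forbidden (ΔL, ΔJ fail)
Total allowed: 1 of 5.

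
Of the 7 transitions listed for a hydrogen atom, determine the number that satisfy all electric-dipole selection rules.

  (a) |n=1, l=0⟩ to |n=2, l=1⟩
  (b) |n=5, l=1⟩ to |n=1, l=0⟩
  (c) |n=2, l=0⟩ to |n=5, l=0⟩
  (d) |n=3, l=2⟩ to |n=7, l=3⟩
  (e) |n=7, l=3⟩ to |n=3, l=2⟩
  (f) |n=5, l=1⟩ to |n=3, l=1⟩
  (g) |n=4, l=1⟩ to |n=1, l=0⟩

5

(a) allowed
(b) allowed
(c) forbidden — Δl = +0 (E1 requires Δl = ±1)
(d) allowed
(e) allowed
(f) forbidden — Δl = +0 (E1 requires Δl = ±1)
(g) allowed
Total allowed: 5 of 7.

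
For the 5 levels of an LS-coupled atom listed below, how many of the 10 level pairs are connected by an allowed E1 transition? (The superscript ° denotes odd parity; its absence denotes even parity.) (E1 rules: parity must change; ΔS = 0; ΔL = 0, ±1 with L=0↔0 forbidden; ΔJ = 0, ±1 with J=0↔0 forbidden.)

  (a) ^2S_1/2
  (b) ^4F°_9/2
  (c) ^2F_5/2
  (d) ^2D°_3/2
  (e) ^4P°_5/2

1

(a)–(b): forbidden (ΔS, ΔL, ΔJ).
(a)–(c): forbidden (parity, ΔL, ΔJ).
(a)–(d): forbidden (ΔL).
(a)–(e): forbidden (ΔS, ΔJ).
(b)–(c): forbidden (ΔS, ΔJ).
(b)–(d): forbidden (parity, ΔS, ΔJ).
(b)–(e): forbidden (parity, ΔL, ΔJ).
(c)–(d): allowed.
(c)–(e): forbidden (ΔS, ΔL).
(d)–(e): forbidden (parity, ΔS).
Allowed pairs: 1 of 10.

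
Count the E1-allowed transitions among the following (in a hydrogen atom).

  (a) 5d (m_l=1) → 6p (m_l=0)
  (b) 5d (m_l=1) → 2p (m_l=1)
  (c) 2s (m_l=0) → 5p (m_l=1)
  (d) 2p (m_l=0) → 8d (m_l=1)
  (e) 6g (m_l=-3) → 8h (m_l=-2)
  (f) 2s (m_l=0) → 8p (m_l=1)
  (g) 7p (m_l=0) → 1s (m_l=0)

7

(a) allowed
(b) allowed
(c) allowed
(d) allowed
(e) allowed
(f) allowed
(g) allowed
Total allowed: 7 of 7.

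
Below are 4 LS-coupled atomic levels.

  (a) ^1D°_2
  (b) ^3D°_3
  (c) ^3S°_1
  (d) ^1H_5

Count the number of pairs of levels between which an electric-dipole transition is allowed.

(a)–(b): forbidden (parity, ΔS).
(a)–(c): forbidden (parity, ΔS, ΔL).
(a)–(d): forbidden (ΔL, ΔJ).
(b)–(c): forbidden (parity, ΔL, ΔJ).
(b)–(d): forbidden (ΔS, ΔL, ΔJ).
(c)–(d): forbidden (ΔS, ΔL, ΔJ).
Allowed pairs: 0 of 6.

0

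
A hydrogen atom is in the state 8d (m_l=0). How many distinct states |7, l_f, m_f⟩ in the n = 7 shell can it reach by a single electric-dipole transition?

E1 requires Δl = ±1, so l_f ∈ {1, 3}; with 0 ≤ l_f ≤ n_f−1 = 6, the allowed l_f values are {1, 3}.
For l_f = 1: m_f ∈ {m_i−1, m_i, m_i+1} ∩ [−1, 1] = {-1, 0, 1} → 3 states.
For l_f = 3: m_f ∈ {m_i−1, m_i, m_i+1} ∩ [−3, 3] = {-1, 0, 1} → 3 states.
Total: 6.

6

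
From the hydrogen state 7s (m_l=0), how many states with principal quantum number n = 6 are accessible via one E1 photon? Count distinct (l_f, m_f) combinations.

E1 requires Δl = ±1, so l_f ∈ {-1, 1}; with 0 ≤ l_f ≤ n_f−1 = 5, the allowed l_f values are {1}.
For l_f = 1: m_f ∈ {m_i−1, m_i, m_i+1} ∩ [−1, 1] = {-1, 0, 1} → 3 states.
Total: 3.

3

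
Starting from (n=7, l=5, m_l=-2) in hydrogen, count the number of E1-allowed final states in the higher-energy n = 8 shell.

E1 requires Δl = ±1, so l_f ∈ {4, 6}; with 0 ≤ l_f ≤ n_f−1 = 7, the allowed l_f values are {4, 6}.
For l_f = 4: m_f ∈ {m_i−1, m_i, m_i+1} ∩ [−4, 4] = {-3, -2, -1} → 3 states.
For l_f = 6: m_f ∈ {m_i−1, m_i, m_i+1} ∩ [−6, 6] = {-3, -2, -1} → 3 states.
Total: 6.

6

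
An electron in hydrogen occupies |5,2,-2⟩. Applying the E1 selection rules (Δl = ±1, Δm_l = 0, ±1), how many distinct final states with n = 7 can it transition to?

E1 requires Δl = ±1, so l_f ∈ {1, 3}; with 0 ≤ l_f ≤ n_f−1 = 6, the allowed l_f values are {1, 3}.
For l_f = 1: m_f ∈ {m_i−1, m_i, m_i+1} ∩ [−1, 1] = {-1} → 1 state.
For l_f = 3: m_f ∈ {m_i−1, m_i, m_i+1} ∩ [−3, 3] = {-3, -2, -1} → 3 states.
Total: 4.

4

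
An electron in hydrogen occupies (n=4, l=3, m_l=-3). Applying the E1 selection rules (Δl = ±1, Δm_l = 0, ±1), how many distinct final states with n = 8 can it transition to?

4

E1 requires Δl = ±1, so l_f ∈ {2, 4}; with 0 ≤ l_f ≤ n_f−1 = 7, the allowed l_f values are {2, 4}.
For l_f = 2: m_f ∈ {m_i−1, m_i, m_i+1} ∩ [−2, 2] = {-2} → 1 state.
For l_f = 4: m_f ∈ {m_i−1, m_i, m_i+1} ∩ [−4, 4] = {-4, -3, -2} → 3 states.
Total: 4.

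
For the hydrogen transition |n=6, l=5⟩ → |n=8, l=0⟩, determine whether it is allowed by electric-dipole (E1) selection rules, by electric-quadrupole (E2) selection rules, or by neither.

Δl = 0 − 5 = -5; l_i + l_f = 5.
E1 (Δl = ±1): not satisfied.
E2 (Δl = 0,±2, l_i+l_f ≥ 2): not satisfied.

neither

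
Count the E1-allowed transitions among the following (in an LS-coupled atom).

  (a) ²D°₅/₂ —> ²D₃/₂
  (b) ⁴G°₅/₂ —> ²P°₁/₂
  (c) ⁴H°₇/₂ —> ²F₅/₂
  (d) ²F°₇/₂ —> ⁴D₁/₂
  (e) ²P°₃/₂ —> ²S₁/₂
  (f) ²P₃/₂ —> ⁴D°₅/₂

2

(a) allowed
(b) forbidden (parity, ΔS, ΔL, ΔJ fail)
(c) forbidden (ΔS, ΔL fail)
(d) forbidden (ΔS, ΔJ fail)
(e) allowed
(f) forbidden (ΔS fails)
Total allowed: 2 of 6.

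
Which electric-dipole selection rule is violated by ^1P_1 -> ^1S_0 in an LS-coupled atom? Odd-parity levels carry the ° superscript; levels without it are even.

Parity must change: even → even — fails.
ΔS = 0: S: 0 → 0 — passes.
ΔJ = 0, ±1 (not J=0↔0): J: 1 → 0, ΔJ = -1 — passes.
ΔL = 0, ±1 (not L=0↔0): L: 1 → 0, ΔL = -1 — passes.

parity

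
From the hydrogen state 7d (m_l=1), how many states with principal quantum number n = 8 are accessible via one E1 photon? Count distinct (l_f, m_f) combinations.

5

E1 requires Δl = ±1, so l_f ∈ {1, 3}; with 0 ≤ l_f ≤ n_f−1 = 7, the allowed l_f values are {1, 3}.
For l_f = 1: m_f ∈ {m_i−1, m_i, m_i+1} ∩ [−1, 1] = {0, 1} → 2 states.
For l_f = 3: m_f ∈ {m_i−1, m_i, m_i+1} ∩ [−3, 3] = {0, 1, 2} → 3 states.
Total: 5.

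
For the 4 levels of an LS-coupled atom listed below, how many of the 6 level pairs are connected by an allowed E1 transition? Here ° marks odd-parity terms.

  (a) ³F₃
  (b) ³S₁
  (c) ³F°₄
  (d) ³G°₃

(a)–(b): forbidden (parity, ΔL, ΔJ).
(a)–(c): allowed.
(a)–(d): allowed.
(b)–(c): forbidden (ΔL, ΔJ).
(b)–(d): forbidden (ΔL, ΔJ).
(c)–(d): forbidden (parity).
Allowed pairs: 2 of 6.

2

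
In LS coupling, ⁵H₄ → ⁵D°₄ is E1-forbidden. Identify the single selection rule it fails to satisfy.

Initial level: S=2, L=5, J=4, parity even. Final level: S=2, L=2, J=4, parity odd.
Parity must change: even → odd — satisfied.
ΔS = 0: S: 2 → 2 — satisfied.
ΔL = 0, ±1 (not L=0↔0): L: 5 → 2, ΔL = -3 — violated.
ΔJ = 0, ±1 (not J=0↔0): J: 4 → 4, ΔJ = +0 — satisfied.

the ΔL = 0, ±1 rule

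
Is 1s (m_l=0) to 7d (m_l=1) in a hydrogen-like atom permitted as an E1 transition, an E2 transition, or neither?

Δl = 2 − 0 = +2; l_i + l_f = 2.
Δm_l = +1.
E1 (Δl = ±1, |Δm_l| ≤ 1): not satisfied.
E2 (Δl = 0,±2, l_i+l_f ≥ 2, |Δm_l| ≤ 2): satisfied.

E2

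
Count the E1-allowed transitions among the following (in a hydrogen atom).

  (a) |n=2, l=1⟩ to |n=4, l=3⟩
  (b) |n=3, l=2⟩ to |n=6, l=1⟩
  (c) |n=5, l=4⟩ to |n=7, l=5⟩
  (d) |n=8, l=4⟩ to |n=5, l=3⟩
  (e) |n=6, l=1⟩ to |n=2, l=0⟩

(a) forbidden — Δl = +2 (E1 requires Δl = ±1)
(b) allowed
(c) allowed
(d) allowed
(e) allowed
Total allowed: 4 of 5.

4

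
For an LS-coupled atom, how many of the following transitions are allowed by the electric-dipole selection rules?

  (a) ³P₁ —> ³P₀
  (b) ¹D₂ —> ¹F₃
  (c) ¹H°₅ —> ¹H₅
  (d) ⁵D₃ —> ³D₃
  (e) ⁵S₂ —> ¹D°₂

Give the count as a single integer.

1

(a) forbidden (parity fails)
(b) forbidden (parity fails)
(c) allowed
(d) forbidden (parity, ΔS fail)
(e) forbidden (ΔS, ΔL fail)
Total allowed: 1 of 5.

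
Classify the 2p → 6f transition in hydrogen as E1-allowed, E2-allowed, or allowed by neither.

Δl = 3 − 1 = +2; l_i + l_f = 4.
E1 (Δl = ±1): not satisfied.
E2 (Δl = 0,±2, l_i+l_f ≥ 2): satisfied.

E2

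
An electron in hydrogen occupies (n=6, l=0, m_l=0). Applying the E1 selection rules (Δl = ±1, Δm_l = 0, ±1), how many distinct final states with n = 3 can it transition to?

3

E1 requires Δl = ±1, so l_f ∈ {-1, 1}; with 0 ≤ l_f ≤ n_f−1 = 2, the allowed l_f values are {1}.
For l_f = 1: m_f ∈ {m_i−1, m_i, m_i+1} ∩ [−1, 1] = {-1, 0, 1} → 3 states.
Total: 3.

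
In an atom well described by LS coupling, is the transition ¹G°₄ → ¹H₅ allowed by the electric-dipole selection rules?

ΔS = 0: S: 0 → 0 — satisfied.
ΔL = 0, ±1 (not L=0↔0): L: 4 → 5, ΔL = +1 — satisfied.
ΔJ = 0, ±1 (not J=0↔0): J: 4 → 5, ΔJ = +1 — satisfied.
Parity must change: odd → even — satisfied.
All four E1 rules are satisfied.

allowed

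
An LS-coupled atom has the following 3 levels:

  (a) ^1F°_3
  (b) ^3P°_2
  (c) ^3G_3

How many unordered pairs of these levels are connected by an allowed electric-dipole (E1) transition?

(a)–(b): forbidden (parity, ΔS, ΔL).
(a)–(c): forbidden (ΔS).
(b)–(c): forbidden (ΔL).
Allowed pairs: 0 of 3.

0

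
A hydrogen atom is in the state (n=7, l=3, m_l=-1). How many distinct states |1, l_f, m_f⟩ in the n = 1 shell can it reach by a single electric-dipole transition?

0

E1 requires l_f ∈ {2, 4}, but neither lies in [0, 0], so no final state is reachable.
Total: 0.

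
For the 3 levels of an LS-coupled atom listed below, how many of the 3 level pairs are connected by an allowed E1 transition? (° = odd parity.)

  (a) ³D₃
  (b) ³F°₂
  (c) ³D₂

(a)–(b): allowed.
(a)–(c): forbidden (parity).
(b)–(c): allowed.
Allowed pairs: 2 of 3.

2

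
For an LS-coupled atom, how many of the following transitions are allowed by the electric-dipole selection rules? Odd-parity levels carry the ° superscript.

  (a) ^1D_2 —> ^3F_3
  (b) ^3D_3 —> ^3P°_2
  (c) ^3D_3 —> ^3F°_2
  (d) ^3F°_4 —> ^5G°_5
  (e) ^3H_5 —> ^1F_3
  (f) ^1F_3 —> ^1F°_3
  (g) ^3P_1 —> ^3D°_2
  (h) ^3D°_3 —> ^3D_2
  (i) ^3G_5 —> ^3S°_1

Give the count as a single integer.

(a) forbidden (parity, ΔS fail)
(b) allowed
(c) allowed
(d) forbidden (parity, ΔS fail)
(e) forbidden (parity, ΔS, ΔL, ΔJ fail)
(f) allowed
(g) allowed
(h) allowed
(i) forbidden (ΔL, ΔJ fail)
Total allowed: 5 of 9.

5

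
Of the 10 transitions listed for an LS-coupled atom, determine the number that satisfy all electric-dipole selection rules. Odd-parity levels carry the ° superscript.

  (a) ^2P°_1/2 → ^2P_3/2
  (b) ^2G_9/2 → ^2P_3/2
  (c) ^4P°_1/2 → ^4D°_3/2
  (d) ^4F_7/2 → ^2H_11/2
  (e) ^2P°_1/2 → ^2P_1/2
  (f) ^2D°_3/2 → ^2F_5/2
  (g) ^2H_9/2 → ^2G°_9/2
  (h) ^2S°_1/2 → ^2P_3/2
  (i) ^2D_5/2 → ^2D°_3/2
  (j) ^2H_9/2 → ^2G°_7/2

(a) allowed
(b) forbidden (parity, ΔL, ΔJ fail)
(c) forbidden (parity fails)
(d) forbidden (parity, ΔS, ΔL, ΔJ fail)
(e) allowed
(f) allowed
(g) allowed
(h) allowed
(i) allowed
(j) allowed
Total allowed: 7 of 10.

7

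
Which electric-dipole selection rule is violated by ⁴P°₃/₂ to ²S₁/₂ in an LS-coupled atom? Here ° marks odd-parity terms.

the ΔS = 0 rule

Initial level: S=3/2, L=1, J=3/2, parity odd. Final level: S=1/2, L=0, J=1/2, parity even.
Parity must change: odd → even — ✓.
ΔS = 0: S: 3/2 → 1/2 — ✗.
ΔL = 0, ±1 (not L=0↔0): L: 1 → 0, ΔL = -1 — ✓.
ΔJ = 0, ±1 (not J=0↔0): J: 3/2 → 1/2, ΔJ = -1 — ✓.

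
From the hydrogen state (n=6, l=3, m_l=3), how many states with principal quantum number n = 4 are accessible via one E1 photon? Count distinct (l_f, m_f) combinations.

E1 requires Δl = ±1, so l_f ∈ {2, 4}; with 0 ≤ l_f ≤ n_f−1 = 3, the allowed l_f values are {2}.
For l_f = 2: m_f ∈ {m_i−1, m_i, m_i+1} ∩ [−2, 2] = {2} → 1 state.
Total: 1.

1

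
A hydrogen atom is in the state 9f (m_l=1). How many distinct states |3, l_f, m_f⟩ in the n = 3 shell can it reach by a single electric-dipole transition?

E1 requires Δl = ±1, so l_f ∈ {2, 4}; with 0 ≤ l_f ≤ n_f−1 = 2, the allowed l_f values are {2}.
For l_f = 2: m_f ∈ {m_i−1, m_i, m_i+1} ∩ [−2, 2] = {0, 1, 2} → 3 states.
Total: 3.

3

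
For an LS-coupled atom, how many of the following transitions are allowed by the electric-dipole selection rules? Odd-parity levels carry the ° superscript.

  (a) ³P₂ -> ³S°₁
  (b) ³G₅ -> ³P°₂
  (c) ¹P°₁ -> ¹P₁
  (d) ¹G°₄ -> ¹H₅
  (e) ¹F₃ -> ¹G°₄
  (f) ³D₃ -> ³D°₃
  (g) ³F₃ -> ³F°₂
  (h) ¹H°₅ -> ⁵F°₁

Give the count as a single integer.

(a) allowed
(b) forbidden (ΔL, ΔJ fail)
(c) allowed
(d) allowed
(e) allowed
(f) allowed
(g) allowed
(h) forbidden (parity, ΔS, ΔL, ΔJ fail)
Total allowed: 6 of 8.

6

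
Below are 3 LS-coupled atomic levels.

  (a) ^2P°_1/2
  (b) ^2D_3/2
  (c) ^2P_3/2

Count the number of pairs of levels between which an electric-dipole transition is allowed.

(a)–(b): allowed.
(a)–(c): allowed.
(b)–(c): forbidden (parity).
Allowed pairs: 2 of 3.

2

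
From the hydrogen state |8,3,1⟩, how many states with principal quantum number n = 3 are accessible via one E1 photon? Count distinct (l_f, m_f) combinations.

E1 requires Δl = ±1, so l_f ∈ {2, 4}; with 0 ≤ l_f ≤ n_f−1 = 2, the allowed l_f values are {2}.
For l_f = 2: m_f ∈ {m_i−1, m_i, m_i+1} ∩ [−2, 2] = {0, 1, 2} → 3 states.
Total: 3.

3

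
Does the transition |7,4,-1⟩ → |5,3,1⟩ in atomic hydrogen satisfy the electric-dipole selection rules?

Δl = 3 − 4 = -1; the E1 rule Δl = ±1 is passes.
Δm_l = 1 − (-1) = +2. E1 requires Δm_l = 0, ±1: fails.
The transition is electric-dipole forbidden.

forbidden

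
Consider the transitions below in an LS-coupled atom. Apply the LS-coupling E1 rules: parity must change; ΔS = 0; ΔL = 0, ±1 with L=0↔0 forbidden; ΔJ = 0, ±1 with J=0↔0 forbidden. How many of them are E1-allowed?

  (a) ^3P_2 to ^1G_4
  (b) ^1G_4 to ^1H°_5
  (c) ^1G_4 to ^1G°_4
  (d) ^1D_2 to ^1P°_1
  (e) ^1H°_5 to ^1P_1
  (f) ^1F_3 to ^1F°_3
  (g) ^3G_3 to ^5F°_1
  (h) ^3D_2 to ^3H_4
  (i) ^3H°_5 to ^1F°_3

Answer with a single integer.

(a) forbidden (parity, ΔS, ΔL, ΔJ fail)
(b) allowed
(c) allowed
(d) allowed
(e) forbidden (ΔL, ΔJ fail)
(f) allowed
(g) forbidden (ΔS, ΔJ fail)
(h) forbidden (parity, ΔL, ΔJ fail)
(i) forbidden (parity, ΔS, ΔL, ΔJ fail)
Total allowed: 4 of 9.

4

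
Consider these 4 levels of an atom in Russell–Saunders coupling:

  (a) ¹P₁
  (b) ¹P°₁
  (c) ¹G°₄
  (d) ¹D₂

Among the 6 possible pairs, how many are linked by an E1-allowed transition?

(a)–(b): allowed.
(a)–(c): forbidden (ΔL, ΔJ).
(a)–(d): forbidden (parity).
(b)–(c): forbidden (parity, ΔL, ΔJ).
(b)–(d): allowed.
(c)–(d): forbidden (ΔL, ΔJ).
Allowed pairs: 2 of 6.

2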